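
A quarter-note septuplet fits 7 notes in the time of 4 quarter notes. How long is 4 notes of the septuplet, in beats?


Solution.
Septuplet: 7 notes occupy the space of 4 quarter notes
Space = 4 × 1 = 4 beats
Each septuplet note = 4 / 7 = 4/7 beats
4 notes = 4 × 4/7 = 16/7
= 16/7 beats


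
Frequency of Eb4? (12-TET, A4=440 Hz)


Working:
f = 440 × 2^(n/12) where n = semitones from A4
Eb4: -6 semitones from A4
f = 440 × 2^(-6/12)
f = 311.13 Hz


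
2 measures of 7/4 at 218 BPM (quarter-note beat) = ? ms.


Reasoning:
Quarter-note beat duration = 60000 / 218 ms
Beats per measure (7/4) = 7
One measure = 7 × 60000 / 218 = 420000 / 218 ms
2 measures = 2 × 420000 / 218 = 840000 / 218
= 3853.2 ms


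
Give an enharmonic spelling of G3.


Enharmonic notes sound the same pitch but are spelled with different letter names
G and Abb name the same pitch class
= Abb3


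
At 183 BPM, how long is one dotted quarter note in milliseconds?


Solution.
One quarter-note beat = 60000 / BPM = 60000 / 183 ms
Dotted quarter note = 3/2 × quarter note
Duration = 3/2 × 60000 / 183 = 90000 / 183
= 491.8 ms


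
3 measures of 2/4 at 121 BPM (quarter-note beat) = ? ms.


Working:
Quarter-note beat duration = 60000 / 121 ms
Beats per measure (2/4) = 2
One measure = 2 × 60000 / 121 = 120000 / 121 ms
3 measures = 3 × 120000 / 121 = 360000 / 121
= 2975.2 ms


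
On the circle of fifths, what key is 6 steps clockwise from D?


Step by step:
Each clockwise step on the circle of fifths moves up a perfect 5th
From D: D → A → E → B → F#/Gb → Db → Ab
= Ab


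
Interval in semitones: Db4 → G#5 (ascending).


Absolute semitone position = octave×12 + chromatic position
Db4: 4×12 + 1 = 49
G#5: 5×12 + 8 = 68
Difference = 68 - 49 = 19
= 19 semitones


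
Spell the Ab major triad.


Major triad = root + major 3rd (4 semitones) + perfect 5th (7 semitones)
A triad on Ab stacks thirds, so the chord tones use letter names A-C-E
Root: Ab
Major 3rd above Ab: C
Perfect 5th above Ab: Eb
Chord = Ab C Eb


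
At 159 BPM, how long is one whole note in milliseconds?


One quarter-note beat = 60000 / BPM = 60000 / 159 ms
Whole note = 4 × quarter note
Duration = 4 × 60000 / 159 = 240000 / 159
= 1509.4 ms


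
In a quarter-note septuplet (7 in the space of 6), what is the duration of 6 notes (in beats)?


Reasoning:
Septuplet: 7 notes occupy the space of 6 quarter notes
Space = 6 × 1 = 6 beats
Each septuplet note = 6 / 7 = 6/7 beats
6 notes = 6 × 6/7 = 36/7
= 36/7 beats


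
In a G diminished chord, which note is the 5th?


Let's work it out.
Diminished triad = root + minor 3rd (3 semitones) + diminished 5th (6 semitones)
A triad on G stacks thirds, so the chord tones use letter names G-B-D
Root: G
Minor 3rd above G: Bb
Diminished 5th above G: Db
The 5th = Db


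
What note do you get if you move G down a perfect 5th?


Reasoning:
perfect 5th: 5 letter names, 7 semitones
Letter: G - 4 → C
Pitch: G - 7 semitones, spelled as a C → C
= C


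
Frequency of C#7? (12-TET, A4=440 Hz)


f = 440 × 2^(n/12) where n = semitones from A4
C#7: 28 semitones from A4
f = 440 × 2^(28/12)
f = 2217.46 Hz


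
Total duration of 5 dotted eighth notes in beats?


Step by step:
Base eighth note = 1/2 beats
Dot 1 adds half the previous value: +1/4
One dotted eighth = 1/2 + 1/4 = 3/4
5 of them = 5 × 3/4 = 15/4
= 15/4 beats


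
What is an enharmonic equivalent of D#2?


Enharmonic notes sound the same pitch but are spelled with different letter names
D# and Eb name the same pitch class
= Eb2


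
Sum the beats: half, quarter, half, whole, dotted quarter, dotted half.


Working:
Beat values:
  half = 2 beats
  quarter = 1 beat
  half = 2 beats
  whole = 4 beats
  dotted quarter = 1.5 beats
  dotted half = 3 beats
Sum = 2 + 1 + 2 + 4 + 1.5 + 3
= 13.5 beats


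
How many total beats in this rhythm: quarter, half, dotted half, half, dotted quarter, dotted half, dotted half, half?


Reasoning:
Beat values:
  quarter = 1 beat
  half = 2 beats
  dotted half = 3 beats
  half = 2 beats
  dotted quarter = 1.5 beats
  dotted half = 3 beats
  dotted half = 3 beats
  half = 2 beats
Sum = 1 + 2 + 3 + 2 + 1.5 + 3 + 3 + 2
= 17.5 beats


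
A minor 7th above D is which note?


Step by step:
A 7th spans 7 letter names, so from D we land on C
A minor 7th = 10 semitones above D
Spell C at that pitch: C
= C


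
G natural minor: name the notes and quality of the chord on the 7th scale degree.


Solution.
G natural minor scale: G A Bb C D Eb F
Diatonic triad on degree 7 stacks scale notes 7, 2, 4: F A C
F→A = 4 semitones; F→C = 7 semitones → major triad
= F A C (major)


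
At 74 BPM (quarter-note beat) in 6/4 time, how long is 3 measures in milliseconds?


Quarter-note beat duration = 60000 / 74 ms
Beats per measure (6/4) = 6
One measure = 6 × 60000 / 74 = 360000 / 74 ms
3 measures = 3 × 360000 / 74 = 1080000 / 74
= 14594.6 ms


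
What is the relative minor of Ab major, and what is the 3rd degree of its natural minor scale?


The relative minor shares the major's key signature and starts on its 6th degree
6th degree = a major 6th above the tonic; a major 6th above Ab is F
→ relative minor of Ab major is F minor
F natural minor scale: F G Ab Bb C Db Eb
= F minor; 3rd degree = Ab


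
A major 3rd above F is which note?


Let's work it out.
A 3rd spans 3 letter names, so from F we land on A
A major 3rd = 4 semitones above F
Spell A at that pitch: A
= A


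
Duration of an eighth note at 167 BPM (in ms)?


One quarter-note beat = 60000 / BPM = 60000 / 167 ms
Eighth note = 1/2 × quarter note
Duration = 1/2 × 60000 / 167 = 30000 / 167
= 179.6 ms


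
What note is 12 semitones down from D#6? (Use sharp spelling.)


D#6: chromatic position 3 in octave 6 → absolute = 6×12 + 3 = 75
Transpose down 12: 75 - 12 = 63
63 = 5×12 + 3 → D# in octave 5
Result = D#5


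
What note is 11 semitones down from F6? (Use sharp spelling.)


F6: chromatic position 5 in octave 6 → absolute = 6×12 + 5 = 77
Transpose down 11: 77 - 11 = 66
66 = 5×12 + 6 → F# in octave 5
Result = F#5


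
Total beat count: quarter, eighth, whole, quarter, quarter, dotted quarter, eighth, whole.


Solution.
Beat values:
  quarter = 1 beat
  eighth = 0.5 beats
  whole = 4 beats
  quarter = 1 beat
  quarter = 1 beat
  dotted quarter = 1.5 beats
  eighth = 0.5 beats
  whole = 4 beats
Sum = 1 + 0.5 + 4 + 1 + 1 + 1.5 + 0.5 + 4
= 13.5 beats


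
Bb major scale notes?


Solution.
Major scale pattern: W-W-H-W-W-W-H (2-2-1-2-2-2-1 semitones)
Starting from Bb:
  Bb + 2 semitones → C
  C + 2 semitones → D
  D + 1 semitone → Eb
  Eb + 2 semitones → F
  F + 2 semitones → G
  G + 2 semitones → A
  A + 1 semitone → Bb
Scale = Bb C D Eb F G A


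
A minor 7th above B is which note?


Working:
A 7th spans 7 letter names, so from B we land on A
A minor 7th = 10 semitones above B
Spell A at that pitch: A
= A


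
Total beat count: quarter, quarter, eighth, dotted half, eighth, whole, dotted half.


Step by step:
Beat values:
  quarter = 1 beat
  quarter = 1 beat
  eighth = 0.5 beats
  dotted half = 3 beats
  eighth = 0.5 beats
  whole = 4 beats
  dotted half = 3 beats
Sum = 1 + 1 + 0.5 + 3 + 0.5 + 4 + 3
= 13 beats


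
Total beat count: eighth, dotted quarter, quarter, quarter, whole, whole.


Beat values:
  eighth = 0.5 beats
  dotted quarter = 1.5 beats
  quarter = 1 beat
  quarter = 1 beat
  whole = 4 beats
  whole = 4 beats
Sum = 0.5 + 1.5 + 1 + 1 + 4 + 4
= 12 beats


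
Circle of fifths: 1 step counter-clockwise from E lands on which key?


Each counter-clockwise step moves down a perfect 5th (= up a perfect 4th)
From E: E → A
= A


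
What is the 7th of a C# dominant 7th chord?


Solution.
Dominant 7th chord = root + major 3rd + perfect 5th + minor 7th
Seventh chords stack in thirds, so the letter names are C-E-G-B
Root: C#
Major 3rd above C#: E#
Perfect 5th above C#: G#
Minor 7th above C#: B
The 7th = B


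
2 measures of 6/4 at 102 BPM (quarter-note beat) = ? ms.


Step by step:
Quarter-note beat duration = 60000 / 102 ms
Beats per measure (6/4) = 6
One measure = 6 × 60000 / 102 = 360000 / 102 ms
2 measures = 2 × 360000 / 102 = 720000 / 102
= 7058.8 ms


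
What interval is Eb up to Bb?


Let's work it out.
Letter names: E → B spans 5 letter names → a 5th
Semitones: Eb → Bb = 7 half-steps
A 5th of 7 semitones is a perfect 5th
= perfect 5th


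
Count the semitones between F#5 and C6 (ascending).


Reasoning:
Absolute semitone position = octave×12 + chromatic position
F#5: 5×12 + 6 = 66
C6: 6×12 + 0 = 72
Difference = 72 - 66 = 6
= 6 semitones


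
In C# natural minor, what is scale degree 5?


Natural minor scale pattern: W-H-W-W-H-W-W (2-1-2-2-1-2-2 semitones)
Starting from C#:
  C# + 2 semitones → D#
  D# + 1 semitone → E
  E + 2 semitones → F#
  F# + 2 semitones → G#
  G# + 1 semitone → A
  A + 2 semitones → B
  B + 2 semitones → C#
Scale: C# D# E F# G# A B
Degree 5 = G#


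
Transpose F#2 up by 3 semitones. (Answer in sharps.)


Step by step:
F#2: chromatic position 6 in octave 2 → absolute = 2×12 + 6 = 30
Transpose up 3: 30 + 3 = 33
33 = 2×12 + 9 → A in octave 2
Result = A2


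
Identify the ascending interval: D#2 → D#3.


Solution.
Letter names: D → D spans 8 letter names → an octave
Semitones: D#2 → D#3 = 12 half-steps
An octave of 12 semitones is a perfect octave
= perfect octave


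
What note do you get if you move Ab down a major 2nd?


Working:
major 2nd: 2 letter names, 2 semitones
Letter: A - 1 → G
Pitch: Ab - 2 semitones, spelled as a G → Gb
= Gb


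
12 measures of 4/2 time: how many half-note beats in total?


Let's work it out.
Time signature 4/2: the bottom number 2 means the half note gets one count
The top number 4 means 4 half-note beats per measure
Total = 4 × 12 measures
= 48 half-note beats


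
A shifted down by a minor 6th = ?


minor 6th: 6 letter names, 8 semitones
Letter: A - 5 → C
Pitch: A - 8 semitones, spelled as a C → C#
= C#


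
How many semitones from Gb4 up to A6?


Reasoning:
Absolute semitone position = octave×12 + chromatic position
Gb4: 4×12 + 6 = 54
A6: 6×12 + 9 = 81
Difference = 81 - 54 = 27
= 27 semitones


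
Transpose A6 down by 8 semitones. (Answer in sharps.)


Reasoning:
A6: chromatic position 9 in octave 6 → absolute = 6×12 + 9 = 81
Transpose down 8: 81 - 8 = 73
73 = 6×12 + 1 → C# in octave 6
Result = C#6


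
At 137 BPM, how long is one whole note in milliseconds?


Solution.
One quarter-note beat = 60000 / BPM = 60000 / 137 ms
Whole note = 4 × quarter note
Duration = 4 × 60000 / 137 = 240000 / 137
= 1751.8 ms


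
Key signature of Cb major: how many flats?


Flat major keys: C(0), F(1), Bb(2), Eb(3), Ab(4), Db(5), Gb(6), Cb(7)
Cb major has 7 flats
Order of flats: Bb Eb Ab Db Gb Cb Fb → first 7: Bb, Eb, Ab, Db, Gb, Cb, Fb
= 7 flats


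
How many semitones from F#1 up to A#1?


Step by step:
Absolute semitone position = octave×12 + chromatic position
F#1: 1×12 + 6 = 18
A#1: 1×12 + 10 = 22
Difference = 22 - 18 = 4
= 4 semitones


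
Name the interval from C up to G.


Solution.
Letter names: C → G spans 5 letter names → a 5th
Semitones: C → G = 7 half-steps
A 5th of 7 semitones is a perfect 5th
= perfect 5th


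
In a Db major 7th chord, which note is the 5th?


Let's work it out.
Major 7th chord = root + major 3rd + perfect 5th + major 7th
Seventh chords stack in thirds, so the letter names are D-F-A-C
Root: Db
Major 3rd above Db: F
Perfect 5th above Db: Ab
Major 7th above Db: C
The 5th = Ab


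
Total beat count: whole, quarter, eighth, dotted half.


Solution.
Beat values:
  whole = 4 beats
  quarter = 1 beat
  eighth = 0.5 beats
  dotted half = 3 beats
Sum = 4 + 1 + 0.5 + 3
= 8.5 beats


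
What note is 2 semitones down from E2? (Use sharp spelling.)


E2: chromatic position 4 in octave 2 → absolute = 2×12 + 4 = 28
Transpose down 2: 28 - 2 = 26
26 = 2×12 + 2 → D in octave 2
Result = D2


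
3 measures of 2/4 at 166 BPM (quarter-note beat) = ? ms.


Working:
Quarter-note beat duration = 60000 / 166 ms
Beats per measure (2/4) = 2
One measure = 2 × 60000 / 166 = 120000 / 166 ms
3 measures = 3 × 120000 / 166 = 360000 / 166
= 2168.7 ms


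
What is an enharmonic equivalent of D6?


Working:
Enharmonic notes sound the same pitch but are spelled with different letter names
D and Ebb name the same pitch class
= Ebb6


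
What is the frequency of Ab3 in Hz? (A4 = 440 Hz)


f = 440 × 2^(n/12) where n = semitones from A4
Ab3: -13 semitones from A4
f = 440 × 2^(-13/12)
f = 207.65 Hz


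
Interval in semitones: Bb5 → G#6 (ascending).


Working:
Absolute semitone position = octave×12 + chromatic position
Bb5: 5×12 + 10 = 70
G#6: 6×12 + 8 = 80
Difference = 80 - 70 = 10
= 10 semitones


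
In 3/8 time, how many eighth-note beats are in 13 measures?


Working:
Time signature 3/8: the bottom number 8 means the eighth note gets one count
The top number 3 means 3 eighth-note beats per measure
Total = 3 × 13 measures
= 39 eighth-note beats


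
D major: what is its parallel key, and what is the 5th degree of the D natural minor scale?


Working:
Parallel keys share the same tonic but differ in mode
D major → parallel is D minor
D natural minor scale: D E F G A Bb C
= D minor; 5th degree = A


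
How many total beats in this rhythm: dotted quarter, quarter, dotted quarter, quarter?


Beat values:
  dotted quarter = 1.5 beats
  quarter = 1 beat
  dotted quarter = 1.5 beats
  quarter = 1 beat
Sum = 1.5 + 1 + 1.5 + 1
= 5 beats


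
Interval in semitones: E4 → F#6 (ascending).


Absolute semitone position = octave×12 + chromatic position
E4: 4×12 + 4 = 52
F#6: 6×12 + 6 = 78
Difference = 78 - 52 = 26
= 26 semitones


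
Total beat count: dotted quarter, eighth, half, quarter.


Working:
Beat values:
  dotted quarter = 1.5 beats
  eighth = 0.5 beats
  half = 2 beats
  quarter = 1 beat
Sum = 1.5 + 0.5 + 2 + 1
= 5 beats


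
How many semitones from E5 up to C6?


Reasoning:
Absolute semitone position = octave×12 + chromatic position
E5: 5×12 + 4 = 64
C6: 6×12 + 0 = 72
Difference = 72 - 64 = 8
= 8 semitones


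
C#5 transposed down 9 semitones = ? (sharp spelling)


C#5: chromatic position 1 in octave 5 → absolute = 5×12 + 1 = 61
Transpose down 9: 61 - 9 = 52
52 = 4×12 + 4 → E in octave 4
Result = E4


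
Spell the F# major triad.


Major triad = root + major 3rd (4 semitones) + perfect 5th (7 semitones)
A triad on F# stacks thirds, so the chord tones use letter names F-A-C
Root: F#
Major 3rd above F#: A#
Perfect 5th above F#: C#
Chord = F# A# C#


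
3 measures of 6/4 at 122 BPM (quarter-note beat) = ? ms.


Reasoning:
Quarter-note beat duration = 60000 / 122 ms
Beats per measure (6/4) = 6
One measure = 6 × 60000 / 122 = 360000 / 122 ms
3 measures = 3 × 360000 / 122 = 1080000 / 122
= 8852.5 ms


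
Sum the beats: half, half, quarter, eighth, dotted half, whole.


Beat values:
  half = 2 beats
  half = 2 beats
  quarter = 1 beat
  eighth = 0.5 beats
  dotted half = 3 beats
  whole = 4 beats
Sum = 2 + 2 + 1 + 0.5 + 3 + 4
= 12.5 beats


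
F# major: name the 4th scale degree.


Major scale pattern: W-W-H-W-W-W-H (2-2-1-2-2-2-1 semitones)
Starting from F#:
  F# + 2 semitones → G#
  G# + 2 semitones → A#
  A# + 1 semitone → B
  B + 2 semitones → C#
  C# + 2 semitones → D#
  D# + 2 semitones → E#
  E# + 1 semitone → F#
Scale: F# G# A# B C# D# E#
Degree 4 = B


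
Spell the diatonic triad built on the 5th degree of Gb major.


Gb major scale: Gb Ab Bb Cb Db Eb F
Diatonic triad on degree 5 stacks scale notes 5, 7, 2: Db F Ab
Db→F = 4 semitones; Db→Ab = 7 semitones → major triad
= Db F Ab (major)


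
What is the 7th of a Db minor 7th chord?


Let's work it out.
Minor 7th chord = root + minor 3rd + perfect 5th + minor 7th
Seventh chords stack in thirds, so the letter names are D-F-A-C
Root: Db
Minor 3rd above Db: Fb
Perfect 5th above Db: Ab
Minor 7th above Db: Cb
The 7th = Cb


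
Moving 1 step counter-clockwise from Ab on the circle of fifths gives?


Step by step:
Each counter-clockwise step moves down a perfect 5th (= up a perfect 4th)
From Ab: Ab → Db
= Db


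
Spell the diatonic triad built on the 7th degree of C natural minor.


Solution.
C natural minor scale: C D Eb F G Ab Bb
Diatonic triad on degree 7 stacks scale notes 7, 2, 4: Bb D F
Bb→D = 4 semitones; Bb→F = 7 semitones → major triad
= Bb D F (major)


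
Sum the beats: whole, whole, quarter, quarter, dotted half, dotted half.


Working:
Beat values:
  whole = 4 beats
  whole = 4 beats
  quarter = 1 beat
  quarter = 1 beat
  dotted half = 3 beats
  dotted half = 3 beats
Sum = 4 + 4 + 1 + 1 + 3 + 3
= 16 beats


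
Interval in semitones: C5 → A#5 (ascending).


Solution.
Absolute semitone position = octave×12 + chromatic position
C5: 5×12 + 0 = 60
A#5: 5×12 + 10 = 70
Difference = 70 - 60 = 10
= 10 semitones


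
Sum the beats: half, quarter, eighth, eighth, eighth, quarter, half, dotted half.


Reasoning:
Beat values:
  half = 2 beats
  quarter = 1 beat
  eighth = 0.5 beats
  eighth = 0.5 beats
  eighth = 0.5 beats
  quarter = 1 beat
  half = 2 beats
  dotted half = 3 beats
Sum = 2 + 1 + 0.5 + 0.5 + 0.5 + 1 + 2 + 3
= 10.5 beats


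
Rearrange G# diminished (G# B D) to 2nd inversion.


Root position: G# B D
2nd inversion: move root and 3rd up an octave
Bass note: D
Notes (bottom to top) = D G# B


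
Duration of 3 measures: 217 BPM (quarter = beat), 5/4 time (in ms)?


Quarter-note beat duration = 60000 / 217 ms
Beats per measure (5/4) = 5
One measure = 5 × 60000 / 217 = 300000 / 217 ms
3 measures = 3 × 300000 / 217 = 900000 / 217
= 4147.5 ms


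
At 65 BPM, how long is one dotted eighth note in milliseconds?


Reasoning:
One quarter-note beat = 60000 / BPM = 60000 / 65 ms
Dotted eighth note = 3/4 × quarter note
Duration = 3/4 × 60000 / 65 = 45000 / 65
= 692.3 ms


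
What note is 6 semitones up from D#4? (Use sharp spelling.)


Step by step:
D#4: chromatic position 3 in octave 4 → absolute = 4×12 + 3 = 51
Transpose up 6: 51 + 6 = 57
57 = 4×12 + 9 → A in octave 4
Result = A4


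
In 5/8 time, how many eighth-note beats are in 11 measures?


Solution.
Time signature 5/8: the bottom number 8 means the eighth note gets one count
The top number 5 means 5 eighth-note beats per measure
Total = 5 × 11 measures
= 55 eighth-note beats


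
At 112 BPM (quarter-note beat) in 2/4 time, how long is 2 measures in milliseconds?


Step by step:
Quarter-note beat duration = 60000 / 112 ms
Beats per measure (2/4) = 2
One measure = 2 × 60000 / 112 = 120000 / 112 ms
2 measures = 2 × 120000 / 112 = 240000 / 112
= 2142.9 ms


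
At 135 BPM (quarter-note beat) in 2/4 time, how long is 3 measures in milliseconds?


Step by step:
Quarter-note beat duration = 60000 / 135 ms
Beats per measure (2/4) = 2
One measure = 2 × 60000 / 135 = 120000 / 135 ms
3 measures = 3 × 120000 / 135 = 360000 / 135
= 2666.7 ms


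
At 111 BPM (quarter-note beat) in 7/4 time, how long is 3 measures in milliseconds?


Solution.
Quarter-note beat duration = 60000 / 111 ms
Beats per measure (7/4) = 7
One measure = 7 × 60000 / 111 = 420000 / 111 ms
3 measures = 3 × 420000 / 111 = 1260000 / 111
= 11351.4 ms


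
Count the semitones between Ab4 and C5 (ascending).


Absolute semitone position = octave×12 + chromatic position
Ab4: 4×12 + 8 = 56
C5: 5×12 + 0 = 60
Difference = 60 - 56 = 4
= 4 semitones


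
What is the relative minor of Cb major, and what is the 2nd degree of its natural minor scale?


Working:
The relative minor shares the major's key signature and starts on its 6th degree
6th degree = a major 6th above the tonic; a major 6th above Cb is Ab
→ relative minor of Cb major is Ab minor
Ab natural minor scale: Ab Bb Cb Db Eb Fb Gb
= Ab minor; 2nd degree = Bb


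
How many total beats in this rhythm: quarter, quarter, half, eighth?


Solution.
Beat values:
  quarter = 1 beat
  quarter = 1 beat
  half = 2 beats
  eighth = 0.5 beats
Sum = 1 + 1 + 2 + 0.5
= 4.5 beats


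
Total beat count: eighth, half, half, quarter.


Beat values:
  eighth = 0.5 beats
  half = 2 beats
  half = 2 beats
  quarter = 1 beat
Sum = 0.5 + 2 + 2 + 1
= 5.5 beats


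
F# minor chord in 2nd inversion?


Step by step:
Root position: F# A C#
2nd inversion: move root and 3rd up an octave
Bass note: C#
Notes (bottom to top) = C# F# A


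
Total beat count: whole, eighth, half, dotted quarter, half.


Let's work it out.
Beat values:
  whole = 4 beats
  eighth = 0.5 beats
  half = 2 beats
  dotted quarter = 1.5 beats
  half = 2 beats
Sum = 4 + 0.5 + 2 + 1.5 + 2
= 10 beats


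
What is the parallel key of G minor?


Solution.
Parallel keys share the same tonic but differ in mode
G minor → parallel is G major
= G major


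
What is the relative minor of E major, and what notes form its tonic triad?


Reasoning:
The relative minor shares the major's key signature and starts on its 6th degree
6th degree = a major 6th above the tonic; a major 6th above E is C#
→ relative minor of E major is C# minor
Tonic triad of C# minor = root + minor 3rd + perfect 5th = C# E G#
= C# minor; triad = C# E G#


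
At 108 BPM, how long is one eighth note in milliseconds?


Working:
One quarter-note beat = 60000 / BPM = 60000 / 108 ms
Eighth note = 1/2 × quarter note
Duration = 1/2 × 60000 / 108 = 30000 / 108
= 277.8 ms


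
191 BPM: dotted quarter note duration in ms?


Solution.
One quarter-note beat = 60000 / BPM = 60000 / 191 ms
Dotted quarter note = 3/2 × quarter note
Duration = 3/2 × 60000 / 191 = 90000 / 191
= 471.2 ms


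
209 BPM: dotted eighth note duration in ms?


One quarter-note beat = 60000 / BPM = 60000 / 209 ms
Dotted eighth note = 3/4 × quarter note
Duration = 3/4 × 60000 / 209 = 45000 / 209
= 215.3 ms


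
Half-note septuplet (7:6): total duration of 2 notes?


Septuplet: 7 notes occupy the space of 6 half notes
Space = 6 × 2 = 12 beats
Each septuplet note = 12 / 7 = 12/7 beats
2 notes = 2 × 12/7 = 24/7
= 24/7 beats


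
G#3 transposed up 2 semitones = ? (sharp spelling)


G#3: chromatic position 8 in octave 3 → absolute = 3×12 + 8 = 44
Transpose up 2: 44 + 2 = 46
46 = 3×12 + 10 → A# in octave 3
Result = A#3


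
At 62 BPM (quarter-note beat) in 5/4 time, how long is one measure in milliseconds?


Working:
Quarter-note beat duration = 60000 / 62 ms
Beats per measure (5/4) = 5
One measure = 5 × 60000 / 62 = 300000 / 62 ms
= 4838.7 ms


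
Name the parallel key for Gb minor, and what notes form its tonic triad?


Parallel keys share the same tonic but differ in mode
Gb minor → parallel is Gb major
Tonic triad of Gb major = Gb Bb Db
= Gb major; triad = Gb Bb Db


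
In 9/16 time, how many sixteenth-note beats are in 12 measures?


Working:
Time signature 9/16: the bottom number 16 means the sixteenth note gets one count
The top number 9 means 9 sixteenth-note beats per measure
Total = 9 × 12 measures
= 108 sixteenth-note beats


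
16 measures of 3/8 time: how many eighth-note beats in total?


Step by step:
Time signature 3/8: the bottom number 8 means the eighth note gets one count
The top number 3 means 3 eighth-note beats per measure
Total = 3 × 16 measures
= 48 eighth-note beats


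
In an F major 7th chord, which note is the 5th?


Solution.
Major 7th chord = root + major 3rd + perfect 5th + major 7th
Seventh chords stack in thirds, so the letter names are F-A-C-E
Root: F
Major 3rd above F: A
Perfect 5th above F: C
Major 7th above F: E
The 5th = C


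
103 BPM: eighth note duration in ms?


Reasoning:
One quarter-note beat = 60000 / BPM = 60000 / 103 ms
Eighth note = 1/2 × quarter note
Duration = 1/2 × 60000 / 103 = 30000 / 103
= 291.3 ms


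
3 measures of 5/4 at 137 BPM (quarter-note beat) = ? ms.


Working:
Quarter-note beat duration = 60000 / 137 ms
Beats per measure (5/4) = 5
One measure = 5 × 60000 / 137 = 300000 / 137 ms
3 measures = 3 × 300000 / 137 = 900000 / 137
= 6569.3 ms


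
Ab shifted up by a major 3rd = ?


major 3rd: 3 letter names, 4 semitones
Letter: A + 2 → C
Pitch: Ab + 4 semitones, spelled as a C → C
= C


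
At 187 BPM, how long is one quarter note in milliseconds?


Solution.
One quarter-note beat = 60000 / BPM = 60000 / 187 ms
Duration = 60000 / 187
= 320.9 ms


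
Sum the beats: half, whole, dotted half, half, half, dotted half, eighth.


Beat values:
  half = 2 beats
  whole = 4 beats
  dotted half = 3 beats
  half = 2 beats
  half = 2 beats
  dotted half = 3 beats
  eighth = 0.5 beats
Sum = 2 + 4 + 3 + 2 + 2 + 3 + 0.5
= 16.5 beats


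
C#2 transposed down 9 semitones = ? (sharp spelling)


Reasoning:
C#2: chromatic position 1 in octave 2 → absolute = 2×12 + 1 = 25
Transpose down 9: 25 - 9 = 16
16 = 1×12 + 4 → E in octave 1
Result = E1


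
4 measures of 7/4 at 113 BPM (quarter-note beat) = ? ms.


Quarter-note beat duration = 60000 / 113 ms
Beats per measure (7/4) = 7
One measure = 7 × 60000 / 113 = 420000 / 113 ms
4 measures = 4 × 420000 / 113 = 1680000 / 113
= 14867.3 ms


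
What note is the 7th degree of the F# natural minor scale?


Natural minor scale pattern: W-H-W-W-H-W-W (2-1-2-2-1-2-2 semitones)
Starting from F#:
  F# + 2 semitones → G#
  G# + 1 semitone → A
  A + 2 semitones → B
  B + 2 semitones → C#
  C# + 1 semitone → D
  D + 2 semitones → E
  E + 2 semitones → F#
Scale: F# G# A B C# D E
Degree 7 = E


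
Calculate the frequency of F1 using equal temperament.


Working:
f = 440 × 2^(n/12) where n = semitones from A4
F1: -40 semitones from A4
f = 440 × 2^(-40/12)
f = 43.65 Hz


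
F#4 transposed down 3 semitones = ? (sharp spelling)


Reasoning:
F#4: chromatic position 6 in octave 4 → absolute = 4×12 + 6 = 54
Transpose down 3: 54 - 3 = 51
51 = 4×12 + 3 → D# in octave 4
Result = D#4


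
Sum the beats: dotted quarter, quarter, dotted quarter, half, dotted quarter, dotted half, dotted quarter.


Step by step:
Beat values:
  dotted quarter = 1.5 beats
  quarter = 1 beat
  dotted quarter = 1.5 beats
  half = 2 beats
  dotted quarter = 1.5 beats
  dotted half = 3 beats
  dotted quarter = 1.5 beats
Sum = 1.5 + 1 + 1.5 + 2 + 1.5 + 3 + 1.5
= 12 beats


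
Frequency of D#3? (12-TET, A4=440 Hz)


Reasoning:
f = 440 × 2^(n/12) where n = semitones from A4
D#3: -18 semitones from A4
f = 440 × 2^(-18/12)
f = 155.56 Hz


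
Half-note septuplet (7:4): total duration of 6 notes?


Reasoning:
Septuplet: 7 notes occupy the space of 4 half notes
Space = 4 × 2 = 8 beats
Each septuplet note = 8 / 7 = 8/7 beats
6 notes = 6 × 8/7 = 48/7
= 48/7 beats


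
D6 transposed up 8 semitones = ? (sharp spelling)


D6: chromatic position 2 in octave 6 → absolute = 6×12 + 2 = 74
Transpose up 8: 74 + 8 = 82
82 = 6×12 + 10 → A# in octave 6
Result = A#6


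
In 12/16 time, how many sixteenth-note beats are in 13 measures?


Solution.
Time signature 12/16: the bottom number 16 means the sixteenth note gets one count
The top number 12 means 12 sixteenth-note beats per measure
Total = 12 × 13 measures
= 156 sixteenth-note beats


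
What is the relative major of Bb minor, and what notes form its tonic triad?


Reasoning:
The relative major shares the key signature and is a minor 3rd above the minor tonic
A minor 3rd above Bb is Db
→ relative major of Bb minor is Db major
Tonic triad of Db major = root + major 3rd + perfect 5th = Db F Ab
= Db major; triad = Db F Ab


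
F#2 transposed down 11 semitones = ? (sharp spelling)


F#2: chromatic position 6 in octave 2 → absolute = 2×12 + 6 = 30
Transpose down 11: 30 - 11 = 19
19 = 1×12 + 7 → G in octave 1
Result = G1


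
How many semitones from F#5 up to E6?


Absolute semitone position = octave×12 + chromatic position
F#5: 5×12 + 6 = 66
E6: 6×12 + 4 = 76
Difference = 76 - 66 = 10
= 10 semitones


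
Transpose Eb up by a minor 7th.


Step by step:
minor 7th: 7 letter names, 10 semitones
Letter: E + 6 → D
Pitch: Eb + 10 semitones, spelled as a D → Db
= Db


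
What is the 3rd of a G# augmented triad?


Solution.
Augmented triad = root + major 3rd (4 semitones) + augmented 5th (8 semitones)
A triad on G# stacks thirds, so the chord tones use letter names G-B-D
Root: G#
Major 3rd above G#: B#
Augmented 5th above G#: D##
The 3rd = B#


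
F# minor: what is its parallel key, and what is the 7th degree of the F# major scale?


Working:
Parallel keys share the same tonic but differ in mode
F# minor → parallel is F# major
F# major scale: F# G# A# B C# D# E#
= F# major; 7th degree = E#


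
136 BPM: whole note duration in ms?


Working:
One quarter-note beat = 60000 / BPM = 60000 / 136 ms
Whole note = 4 × quarter note
Duration = 4 × 60000 / 136 = 240000 / 136
= 1764.7 ms


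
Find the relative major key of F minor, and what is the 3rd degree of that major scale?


Solution.
The relative major shares the key signature and is a minor 3rd above the minor tonic
A minor 3rd above F is Ab
→ relative major of F minor is Ab major
Ab major scale: Ab Bb C Db Eb F G
= Ab major; 3rd degree = C


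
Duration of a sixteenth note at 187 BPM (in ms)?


One quarter-note beat = 60000 / BPM = 60000 / 187 ms
Sixteenth note = 1/4 × quarter note
Duration = 1/4 × 60000 / 187 = 15000 / 187
= 80.2 ms


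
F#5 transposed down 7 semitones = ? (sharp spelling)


Let's work it out.
F#5: chromatic position 6 in octave 5 → absolute = 5×12 + 6 = 66
Transpose down 7: 66 - 7 = 59
59 = 4×12 + 11 → B in octave 4
Result = B4


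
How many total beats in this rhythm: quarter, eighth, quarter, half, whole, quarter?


Solution.
Beat values:
  quarter = 1 beat
  eighth = 0.5 beats
  quarter = 1 beat
  half = 2 beats
  whole = 4 beats
  quarter = 1 beat
Sum = 1 + 0.5 + 1 + 2 + 4 + 1
= 9.5 beats


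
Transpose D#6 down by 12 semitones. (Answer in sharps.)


D#6: chromatic position 3 in octave 6 → absolute = 6×12 + 3 = 75
Transpose down 12: 75 - 12 = 63
63 = 5×12 + 3 → D# in octave 5
Result = D#5


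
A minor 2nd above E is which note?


Working:
A 2nd spans 2 letter names, so from E we land on F
A minor 2nd = 1 semitone above E
Spell F at that pitch: F
= F


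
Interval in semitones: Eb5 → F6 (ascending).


Working:
Absolute semitone position = octave×12 + chromatic position
Eb5: 5×12 + 3 = 63
F6: 6×12 + 5 = 77
Difference = 77 - 63 = 14
= 14 semitones


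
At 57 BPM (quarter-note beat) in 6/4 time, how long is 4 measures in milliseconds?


Quarter-note beat duration = 60000 / 57 ms
Beats per measure (6/4) = 6
One measure = 6 × 60000 / 57 = 360000 / 57 ms
4 measures = 4 × 360000 / 57 = 1440000 / 57
= 25263.2 ms


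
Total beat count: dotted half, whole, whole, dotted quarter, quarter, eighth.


Let's work it out.
Beat values:
  dotted half = 3 beats
  whole = 4 beats
  whole = 4 beats
  dotted quarter = 1.5 beats
  quarter = 1 beat
  eighth = 0.5 beats
Sum = 3 + 4 + 4 + 1.5 + 1 + 0.5
= 14 beats


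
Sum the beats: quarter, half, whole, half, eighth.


Reasoning:
Beat values:
  quarter = 1 beat
  half = 2 beats
  whole = 4 beats
  half = 2 beats
  eighth = 0.5 beats
Sum = 1 + 2 + 4 + 2 + 0.5
= 9.5 beats


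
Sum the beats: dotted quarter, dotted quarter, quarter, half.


Step by step:
Beat values:
  dotted quarter = 1.5 beats
  dotted quarter = 1.5 beats
  quarter = 1 beat
  half = 2 beats
Sum = 1.5 + 1.5 + 1 + 2
= 6 beats


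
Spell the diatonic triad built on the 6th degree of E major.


Solution.
E major scale: E F# G# A B C# D#
Diatonic triad on degree 6 stacks scale notes 6, 1, 3: C# E G#
C#→E = 3 semitones; C#→G# = 7 semitones → minor triad
= C# E G# (minor)


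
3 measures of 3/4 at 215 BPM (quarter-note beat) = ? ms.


Let's work it out.
Quarter-note beat duration = 60000 / 215 ms
Beats per measure (3/4) = 3
One measure = 3 × 60000 / 215 = 180000 / 215 ms
3 measures = 3 × 180000 / 215 = 540000 / 215
= 2511.6 ms


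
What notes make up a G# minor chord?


Solution.
Minor triad = root + minor 3rd (3 semitones) + perfect 5th (7 semitones)
A triad on G# stacks thirds, so the chord tones use letter names G-B-D
Root: G#
Minor 3rd above G#: B
Perfect 5th above G#: D#
Chord = G# B D#


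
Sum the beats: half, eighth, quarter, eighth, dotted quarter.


Let's work it out.
Beat values:
  half = 2 beats
  eighth = 0.5 beats
  quarter = 1 beat
  eighth = 0.5 beats
  dotted quarter = 1.5 beats
Sum = 2 + 0.5 + 1 + 0.5 + 1.5
= 5.5 beats


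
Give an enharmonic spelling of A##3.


Enharmonic notes sound the same pitch but are spelled with different letter names
A## and B name the same pitch class
= B3


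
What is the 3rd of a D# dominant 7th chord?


Let's work it out.
Dominant 7th chord = root + major 3rd + perfect 5th + minor 7th
Seventh chords stack in thirds, so the letter names are D-F-A-C
Root: D#
Major 3rd above D#: F##
Perfect 5th above D#: A#
Minor 7th above D#: C#
The 3rd = F##


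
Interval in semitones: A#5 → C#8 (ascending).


Solution.
Absolute semitone position = octave×12 + chromatic position
A#5: 5×12 + 10 = 70
C#8: 8×12 + 1 = 97
Difference = 97 - 70 = 27
= 27 semitones


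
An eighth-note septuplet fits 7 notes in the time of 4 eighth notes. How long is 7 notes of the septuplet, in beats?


Reasoning:
Septuplet: 7 notes occupy the space of 4 eighth notes
Space = 4 × 1/2 = 2 beats
Each septuplet note = 2 / 7 = 2/7 beats
7 notes = 7 × 2/7 = 2
= 2 beats


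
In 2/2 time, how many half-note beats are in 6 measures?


Time signature 2/2: the bottom number 2 means the half note gets one count
The top number 2 means 2 half-note beats per measure
Total = 2 × 6 measures
= 12 half-note beats


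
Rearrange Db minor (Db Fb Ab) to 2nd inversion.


Reasoning:
Root position: Db Fb Ab
2nd inversion: move root and 3rd up an octave
Bass note: Ab
Notes (bottom to top) = Ab Db Fb


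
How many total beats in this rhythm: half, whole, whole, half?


Beat values:
  half = 2 beats
  whole = 4 beats
  whole = 4 beats
  half = 2 beats
Sum = 2 + 4 + 4 + 2
= 12 beats


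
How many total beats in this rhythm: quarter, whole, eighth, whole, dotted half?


Beat values:
  quarter = 1 beat
  whole = 4 beats
  eighth = 0.5 beats
  whole = 4 beats
  dotted half = 3 beats
Sum = 1 + 4 + 0.5 + 4 + 3
= 12.5 beats


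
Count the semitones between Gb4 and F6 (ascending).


Step by step:
Absolute semitone position = octave×12 + chromatic position
Gb4: 4×12 + 6 = 54
F6: 6×12 + 5 = 77
Difference = 77 - 54 = 23
= 23 semitones


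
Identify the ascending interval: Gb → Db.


Letter names: G → D spans 5 letter names → a 5th
Semitones: Gb → Db = 7 half-steps
A 5th of 7 semitones is a perfect 5th
= perfect 5th


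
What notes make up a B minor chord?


Working:
Minor triad = root + minor 3rd (3 semitones) + perfect 5th (7 semitones)
A triad on B stacks thirds, so the chord tones use letter names B-D-F
Root: B
Minor 3rd above B: D
Perfect 5th above B: F#
Chord = B D F#


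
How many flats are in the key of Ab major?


Solution.
Flat major keys: C(0), F(1), Bb(2), Eb(3), Ab(4), Db(5), Gb(6), Cb(7)
Ab major has 4 flats
Order of flats: Bb Eb Ab Db Gb Cb Fb → first 4: Bb, Eb, Ab, Db
= 4 flats


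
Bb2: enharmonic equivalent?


Enharmonic notes sound the same pitch but are spelled with different letter names
Bb and A# name the same pitch class
= A#2


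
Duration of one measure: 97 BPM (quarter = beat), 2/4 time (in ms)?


Solution.
Quarter-note beat duration = 60000 / 97 ms
Beats per measure (2/4) = 2
One measure = 2 × 60000 / 97 = 120000 / 97 ms
= 1237.1 ms


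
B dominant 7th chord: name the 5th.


Working:
Dominant 7th chord = root + major 3rd + perfect 5th + minor 7th
Seventh chords stack in thirds, so the letter names are B-D-F-A
Root: B
Major 3rd above B: D#
Perfect 5th above B: F#
Minor 7th above B: A
The 5th = F#


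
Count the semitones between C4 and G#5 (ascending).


Absolute semitone position = octave×12 + chromatic position
C4: 4×12 + 0 = 48
G#5: 5×12 + 8 = 68
Difference = 68 - 48 = 20
= 20 semitones


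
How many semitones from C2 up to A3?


Absolute semitone position = octave×12 + chromatic position
C2: 2×12 + 0 = 24
A3: 3×12 + 9 = 45
Difference = 45 - 24 = 21
= 21 semitones


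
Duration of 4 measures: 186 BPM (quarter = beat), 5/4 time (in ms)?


Quarter-note beat duration = 60000 / 186 ms
Beats per measure (5/4) = 5
One measure = 5 × 60000 / 186 = 300000 / 186 ms
4 measures = 4 × 300000 / 186 = 1200000 / 186
= 6451.6 ms


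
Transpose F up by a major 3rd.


Reasoning:
major 3rd: 3 letter names, 4 semitones
Letter: F + 2 → A
Pitch: F + 4 semitones, spelled as an A → A
= A


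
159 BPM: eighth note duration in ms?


Reasoning:
One quarter-note beat = 60000 / BPM = 60000 / 159 ms
Eighth note = 1/2 × quarter note
Duration = 1/2 × 60000 / 159 = 30000 / 159
= 188.7 ms


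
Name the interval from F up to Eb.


Solution.
Letter names: F → E spans 7 letter names → a 7th
Semitones: F → Eb = 10 half-steps
A 7th of 10 semitones is a minor 7th
= minor 7th


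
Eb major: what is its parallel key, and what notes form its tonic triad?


Reasoning:
Parallel keys share the same tonic but differ in mode
Eb major → parallel is Eb minor
Tonic triad of Eb minor = Eb Gb Bb
= Eb minor; triad = Eb Gb Bb


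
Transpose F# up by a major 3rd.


major 3rd: 3 letter names, 4 semitones
Letter: F + 2 → A
Pitch: F# + 4 semitones, spelled as an A → A#
= A#


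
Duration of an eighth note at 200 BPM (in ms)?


Working:
One quarter-note beat = 60000 / BPM = 60000 / 200 ms
Eighth note = 1/2 × quarter note
Duration = 1/2 × 60000 / 200 = 30000 / 200
= 150.0 ms


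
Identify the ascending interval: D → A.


Solution.
Letter names: D → A spans 5 letter names → a 5th
Semitones: D → A = 7 half-steps
A 5th of 7 semitones is a perfect 5th
= perfect 5th


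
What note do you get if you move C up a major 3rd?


Working:
major 3rd: 3 letter names, 4 semitones
Letter: C + 2 → E
Pitch: C + 4 semitones, spelled as an E → E
= E


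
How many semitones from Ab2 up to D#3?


Working:
Absolute semitone position = octave×12 + chromatic position
Ab2: 2×12 + 8 = 32
D#3: 3×12 + 3 = 39
Difference = 39 - 32 = 7
= 7 semitones


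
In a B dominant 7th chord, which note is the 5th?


Dominant 7th chord = root + major 3rd + perfect 5th + minor 7th
Seventh chords stack in thirds, so the letter names are B-D-F-A
Root: B
Major 3rd above B: D#
Perfect 5th above B: F#
Minor 7th above B: A
The 5th = F#


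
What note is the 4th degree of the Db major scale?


Solution.
Major scale pattern: W-W-H-W-W-W-H (2-2-1-2-2-2-1 semitones)
Starting from Db:
  Db + 2 semitones → Eb
  Eb + 2 semitones → F
  F + 1 semitone → Gb
  Gb + 2 semitones → Ab
  Ab + 2 semitones → Bb
  Bb + 2 semitones → C
  C + 1 semitone → Db
Scale: Db Eb F Gb Ab Bb C
Degree 4 = Gb


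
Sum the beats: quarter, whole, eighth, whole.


Beat values:
  quarter = 1 beat
  whole = 4 beats
  eighth = 0.5 beats
  whole = 4 beats
Sum = 1 + 4 + 0.5 + 4
= 9.5 beats


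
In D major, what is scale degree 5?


Solution.
Major scale pattern: W-W-H-W-W-W-H (2-2-1-2-2-2-1 semitones)
Starting from D:
  D + 2 semitones → E
  E + 2 semitones → F#
  F# + 1 semitone → G
  G + 2 semitones → A
  A + 2 semitones → B
  B + 2 semitones → C#
  C# + 1 semitone → D
Scale: D E F# G A B C#
Degree 5 = A
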